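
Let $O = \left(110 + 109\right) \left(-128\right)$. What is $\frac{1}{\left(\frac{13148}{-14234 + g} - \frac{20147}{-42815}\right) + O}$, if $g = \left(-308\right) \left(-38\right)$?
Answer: $- \frac{10832195}{303699286211} \approx -3.5668 \cdot 10^{-5}$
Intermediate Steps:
$g = 11704$
$O = -28032$ ($O = 219 \left(-128\right) = -28032$)
$\frac{1}{\left(\frac{13148}{-14234 + g} - \frac{20147}{-42815}\right) + O} = \frac{1}{\left(\frac{13148}{-14234 + 11704} - \frac{20147}{-42815}\right) - 28032} = \frac{1}{\left(\frac{13148}{-2530} - - \frac{20147}{42815}\right) - 28032} = \frac{1}{\left(13148 \left(- \frac{1}{2530}\right) + \frac{20147}{42815}\right) - 28032} = \frac{1}{\left(- \frac{6574}{1265} + \frac{20147}{42815}\right) - 28032} = \frac{1}{- \frac{51195971}{10832195} - 28032} = \frac{1}{- \frac{303699286211}{10832195}} = - \frac{10832195}{303699286211}$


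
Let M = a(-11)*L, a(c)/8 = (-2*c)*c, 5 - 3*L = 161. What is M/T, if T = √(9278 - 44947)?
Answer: -100672*I*√35669/35669 ≈ -533.04*I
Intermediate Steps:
L = -52 (L = 5/3 - ⅓*161 = 5/3 - 161/3 = -52)
a(c) = -16*c² (a(c) = 8*((-2*c)*c) = 8*(-2*c²) = -16*c²)
M = 100672 (M = -16*(-11)²*(-52) = -16*121*(-52) = -1936*(-52) = 100672)
T = I*√35669 (T = √(-35669) = I*√35669 ≈ 188.86*I)
M/T = 100672/((I*√35669)) = 100672*(-I*√35669/35669) = -100672*I*√35669/35669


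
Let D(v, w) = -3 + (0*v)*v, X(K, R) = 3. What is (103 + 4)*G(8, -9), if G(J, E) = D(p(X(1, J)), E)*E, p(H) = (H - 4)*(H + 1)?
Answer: 2889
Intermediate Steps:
p(H) = (1 + H)*(-4 + H) (p(H) = (-4 + H)*(1 + H) = (1 + H)*(-4 + H))
D(v, w) = -3 (D(v, w) = -3 + 0*v = -3 + 0 = -3)
G(J, E) = -3*E
(103 + 4)*G(8, -9) = (103 + 4)*(-3*(-9)) = 107*27 = 2889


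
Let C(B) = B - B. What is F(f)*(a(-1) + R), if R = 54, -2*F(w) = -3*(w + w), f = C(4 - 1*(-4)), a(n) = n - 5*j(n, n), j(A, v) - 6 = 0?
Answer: 0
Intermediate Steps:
j(A, v) = 6 (j(A, v) = 6 + 0 = 6)
C(B) = 0
a(n) = -30 + n (a(n) = n - 5*6 = n - 30 = -30 + n)
f = 0
F(w) = 3*w (F(w) = -(-3)*(w + w)/2 = -(-3)*2*w/2 = -(-3)*w = 3*w)
F(f)*(a(-1) + R) = (3*0)*((-30 - 1) + 54) = 0*(-31 + 54) = 0*23 = 0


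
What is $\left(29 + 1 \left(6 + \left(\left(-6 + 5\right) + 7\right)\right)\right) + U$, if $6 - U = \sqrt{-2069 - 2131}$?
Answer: $47 - 10 i \sqrt{42} \approx 47.0 - 64.807 i$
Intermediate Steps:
$U = 6 - 10 i \sqrt{42}$ ($U = 6 - \sqrt{-2069 - 2131} = 6 - \sqrt{-4200} = 6 - 10 i \sqrt{42} \approx 6.0 - 64.807 i$)
$\left(29 + 1 \left(6 + \left(\left(-6 + 5\right) + 7\right)\right)\right) + U = \left(29 + 1 \left(6 + \left(\left(-6 + 5\right) + 7\right)\right)\right) + \left(6 - 10 i \sqrt{42}\right) = \left(29 + 1 \left(6 + \left(-1 + 7\right)\right)\right) + \left(6 - 10 i \sqrt{42}\right) = \left(29 + 1 \left(6 + 6\right)\right) + \left(6 - 10 i \sqrt{42}\right) = \left(29 + 1 \cdot 12\right) + \left(6 - 10 i \sqrt{42}\right) = \left(29 + 12\right) + \left(6 - 10 i \sqrt{42}\right) = 41 + \left(6 - 10 i \sqrt{42}\right) = 47 - 10 i \sqrt{42}$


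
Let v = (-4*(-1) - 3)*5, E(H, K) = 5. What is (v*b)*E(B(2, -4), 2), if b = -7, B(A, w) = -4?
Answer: -175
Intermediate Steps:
v = 5 (v = (4 - 3)*5 = 1*5 = 5)
(v*b)*E(B(2, -4), 2) = (5*(-7))*5 = -35*5 = -175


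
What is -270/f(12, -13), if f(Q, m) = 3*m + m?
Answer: 135/26 ≈ 5.1923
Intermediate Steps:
f(Q, m) = 4*m
-270/f(12, -13) = -270/(4*(-13)) = -270/(-52) = -270*(-1/52) = 135/26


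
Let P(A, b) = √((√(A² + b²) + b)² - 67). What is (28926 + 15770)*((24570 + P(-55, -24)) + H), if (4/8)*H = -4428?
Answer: 702352944 + 44696*√(4110 - 48*√3601) ≈ 7.0392e+8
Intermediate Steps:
H = -8856 (H = 2*(-4428) = -8856)
P(A, b) = √(-67 + (b + √(A² + b²))²) (P(A, b) = √((b + √(A² + b²))² - 67) = √(-67 + (b + √(A² + b²))²))
(28926 + 15770)*((24570 + P(-55, -24)) + H) = (28926 + 15770)*((24570 + √(-67 + (-24 + √((-55)² + (-24)²))²)) - 8856) = 44696*((24570 + √(-67 + (-24 + √(3025 + 576))²)) - 8856) = 44696*((24570 + √(-67 + (-24 + √3601)²)) - 8856) = 44696*(15714 + √(-67 + (-24 + √3601)²)) = 702352944 + 44696*√(-67 + (-24 + √3601)²)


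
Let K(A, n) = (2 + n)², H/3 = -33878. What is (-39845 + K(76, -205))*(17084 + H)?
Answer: -115326200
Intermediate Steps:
H = -101634 (H = 3*(-33878) = -101634)
(-39845 + K(76, -205))*(17084 + H) = (-39845 + (2 - 205)²)*(17084 - 101634) = (-39845 + (-203)²)*(-84550) = (-39845 + 41209)*(-84550) = 1364*(-84550) = -115326200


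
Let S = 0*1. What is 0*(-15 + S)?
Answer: 0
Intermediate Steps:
S = 0
0*(-15 + S) = 0*(-15 + 0) = 0*(-15) = 0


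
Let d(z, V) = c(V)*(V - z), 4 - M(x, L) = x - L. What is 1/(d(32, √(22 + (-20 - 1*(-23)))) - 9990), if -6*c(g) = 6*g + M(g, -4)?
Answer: -2/19755 ≈ -0.00010124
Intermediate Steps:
M(x, L) = 4 + L - x (M(x, L) = 4 - (x - L) = 4 + (L - x) = 4 + L - x)
c(g) = -5*g/6 (c(g) = -(6*g + (4 - 4 - g))/6 = -(6*g - g)/6 = -5*g/6)
d(z, V) = -5*V*(V - z)/6 (d(z, V) = (-5*V/6)*(V - z) = -5*V*(V - z)/6)
1/(d(32, √(22 + (-20 - 1*(-23)))) - 9990) = 1/(5*√(22 + (-20 - 1*(-23)))*(32 - √(22 + (-20 - 1*(-23))))/6 - 9990) = 1/(5*√(22 + (-20 + 23))*(32 - √(22 + (-20 + 23)))/6 - 9990) = 1/(5*√(22 + 3)*(32 - √(22 + 3))/6 - 9990) = 1/(5*√25*(32 - √25)/6 - 9990) = 1/((⅚)*5*(32 - 1*5) - 9990) = 1/((⅚)*5*(32 - 5) - 9990) = 1/((⅚)*5*27 - 9990) = 1/(225/2 - 9990) = 1/(-19755/2) = -2/19755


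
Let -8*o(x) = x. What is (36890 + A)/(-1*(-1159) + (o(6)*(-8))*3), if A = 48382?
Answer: 7752/107 ≈ 72.449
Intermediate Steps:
o(x) = -x/8
(36890 + A)/(-1*(-1159) + (o(6)*(-8))*3) = (36890 + 48382)/(-1*(-1159) + (-⅛*6*(-8))*3) = 85272/(1159 - ¾*(-8)*3) = 85272/(1159 + 6*3) = 85272/(1159 + 18) = 85272/1177 = 85272*(1/1177) = 7752/107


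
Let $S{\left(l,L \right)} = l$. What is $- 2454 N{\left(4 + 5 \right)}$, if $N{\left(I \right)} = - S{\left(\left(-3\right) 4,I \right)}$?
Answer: $-29448$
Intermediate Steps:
$N{\left(I \right)} = 12$ ($N{\left(I \right)} = - \left(-3\right) 4 = \left(-1\right) \left(-12\right) = 12$)
$- 2454 N{\left(4 + 5 \right)} = \left(-2454\right) 12 = -29448$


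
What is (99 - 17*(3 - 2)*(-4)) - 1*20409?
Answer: -20242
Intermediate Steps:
(99 - 17*(3 - 2)*(-4)) - 1*20409 = (99 - 17*(-4)) - 20409 = (99 + 68) - 20409 = 167 - 20409 = -20242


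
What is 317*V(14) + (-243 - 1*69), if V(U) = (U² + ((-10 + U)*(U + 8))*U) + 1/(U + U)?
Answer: 12666509/28 ≈ 4.5238e+5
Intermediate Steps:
V(U) = U² + 1/(2*U) + U*(-10 + U)*(8 + U) (V(U) = (U² + ((-10 + U)*(8 + U))*U) + 1/(2*U) = (U² + U*(-10 + U)*(8 + U)) + 1/(2*U) = U² + 1/(2*U) + U*(-10 + U)*(8 + U))
317*V(14) + (-243 - 1*69) = 317*(14³ + (½)/14 - 1*14² - 80*14) + (-243 - 1*69) = 317*(2744 + (½)*(1/14) - 1*196 - 1120) + (-243 - 69) = 317*(2744 + 1/28 - 196 - 1120) - 312 = 317*(39985/28) - 312 = 12675245/28 - 312 = 12666509/28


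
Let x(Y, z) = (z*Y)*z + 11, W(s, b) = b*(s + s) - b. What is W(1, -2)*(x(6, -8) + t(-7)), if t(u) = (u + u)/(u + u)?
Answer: -792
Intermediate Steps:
t(u) = 1 (t(u) = (2*u)/((2*u)) = (2*u)*(1/(2*u)) = 1)
W(s, b) = -b + 2*b*s (W(s, b) = b*(2*s) - b = 2*b*s - b = -b + 2*b*s)
x(Y, z) = 11 + Y*z² (x(Y, z) = (Y*z)*z + 11 = Y*z² + 11 = 11 + Y*z²)
W(1, -2)*(x(6, -8) + t(-7)) = (-2*(-1 + 2*1))*((11 + 6*(-8)²) + 1) = (-2*(-1 + 2))*((11 + 6*64) + 1) = (-2*1)*((11 + 384) + 1) = -2*(395 + 1) = -2*396 = -792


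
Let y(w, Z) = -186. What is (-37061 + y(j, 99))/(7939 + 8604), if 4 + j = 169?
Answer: -37247/16543 ≈ -2.2515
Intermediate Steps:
j = 165 (j = -4 + 169 = 165)
(-37061 + y(j, 99))/(7939 + 8604) = (-37061 - 186)/(7939 + 8604) = -37247/16543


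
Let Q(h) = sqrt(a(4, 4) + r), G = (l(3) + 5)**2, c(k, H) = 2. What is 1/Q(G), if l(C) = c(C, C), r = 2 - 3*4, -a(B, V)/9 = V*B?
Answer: -I*sqrt(154)/154 ≈ -0.080582*I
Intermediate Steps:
a(B, V) = -9*B*V (a(B, V) = -9*V*B = -9*B*V)
r = -10 (r = 2 - 12 = -10)
l(C) = 2
G = 49 (G = (2 + 5)**2 = 7**2 = 49)
Q(h) = I*sqrt(154) (Q(h) = sqrt(-9*4*4 - 10) = sqrt(-144 - 10) = sqrt(-154) = I*sqrt(154))
1/Q(G) = 1/(I*sqrt(154)) = -I*sqrt(154)/154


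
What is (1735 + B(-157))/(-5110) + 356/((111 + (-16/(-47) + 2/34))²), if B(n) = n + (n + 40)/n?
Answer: -31809701542127/113498627746880 ≈ -0.28026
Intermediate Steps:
B(n) = n + (40 + n)/n
(1735 + B(-157))/(-5110) + 356/((111 + (-16/(-47) + 2/34))²) = (1735 + (1 - 157 + 40/(-157)))/(-5110) + 356/((111 + (-16/(-47) + 2/34))²) = (1735 + (1 - 157 + 40*(-1/157)))*(-1/5110) + 356/((111 + (-16*(-1/47) + 2*(1/34)))²) = (1735 + (1 - 157 - 40/157))*(-1/5110) + 356/((111 + (16/47 + 1/17))²) = (1735 - 24532/157)*(-1/5110) + 356/((111 + 319/799)²) = (247863/157)*(-1/5110) + 356/((89008/799)²) = -35409/114610 + 356/(7922424064/638401) = -35409/114610 + 356*(638401/7922424064) = -35409/114610 + 56817689/1980606016 = -31809701542127/113498627746880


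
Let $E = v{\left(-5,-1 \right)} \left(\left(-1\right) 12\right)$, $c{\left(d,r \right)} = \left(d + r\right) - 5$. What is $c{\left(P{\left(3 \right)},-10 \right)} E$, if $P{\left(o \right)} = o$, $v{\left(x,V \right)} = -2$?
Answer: $-288$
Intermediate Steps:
$c{\left(d,r \right)} = -5 + d + r$
$E = 24$ ($E = - 2 \left(\left(-1\right) 12\right) = \left(-2\right) \left(-12\right) = 24$)
$c{\left(P{\left(3 \right)},-10 \right)} E = \left(-5 + 3 - 10\right) 24 = \left(-12\right) 24 = -288$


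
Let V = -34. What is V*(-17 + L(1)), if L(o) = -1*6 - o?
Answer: 816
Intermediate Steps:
L(o) = -6 - o
V*(-17 + L(1)) = -34*(-17 + (-6 - 1*1)) = -34*(-17 + (-6 - 1)) = -34*(-17 - 7) = -34*(-24) = 816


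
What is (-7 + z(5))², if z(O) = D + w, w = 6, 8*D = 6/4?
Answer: 169/256 ≈ 0.66016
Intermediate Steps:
D = 3/16 (D = (6/4)/8 = (6*(¼))/8 = (⅛)*(3/2) = 3/16 ≈ 0.18750)
z(O) = 99/16 (z(O) = 3/16 + 6 = 99/16)
(-7 + z(5))² = (-7 + 99/16)² = (-13/16)² = 169/256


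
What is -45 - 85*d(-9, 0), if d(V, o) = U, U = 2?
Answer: -215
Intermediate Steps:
d(V, o) = 2
-45 - 85*d(-9, 0) = -45 - 85*2 = -45 - 170 = -215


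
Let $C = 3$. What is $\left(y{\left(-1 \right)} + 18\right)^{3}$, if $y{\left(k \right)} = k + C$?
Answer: $8000$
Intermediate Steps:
$y{\left(k \right)} = 3 + k$ ($y{\left(k \right)} = k + 3 = 3 + k$)
$\left(y{\left(-1 \right)} + 18\right)^{3} = \left(\left(3 - 1\right) + 18\right)^{3} = \left(2 + 18\right)^{3} = 20^{3} = 8000$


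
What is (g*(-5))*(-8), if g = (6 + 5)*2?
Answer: 880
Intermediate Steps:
g = 22 (g = 11*2 = 22)
(g*(-5))*(-8) = (22*(-5))*(-8) = -110*(-8) = 880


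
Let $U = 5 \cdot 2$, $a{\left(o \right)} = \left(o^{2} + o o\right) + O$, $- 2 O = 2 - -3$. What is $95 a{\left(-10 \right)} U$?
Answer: $187625$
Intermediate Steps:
$O = - \frac{5}{2}$ ($O = - \frac{2 - -3}{2} = - \frac{2 + 3}{2} = \left(- \frac{1}{2}\right) 5 = - \frac{5}{2} \approx -2.5$)
$a{\left(o \right)} = - \frac{5}{2} + 2 o^{2}$ ($a{\left(o \right)} = \left(o^{2} + o o\right) - \frac{5}{2} = \left(o^{2} + o^{2}\right) - \frac{5}{2} = 2 o^{2} - \frac{5}{2} = - \frac{5}{2} + 2 o^{2}$)
$U = 10$
$95 a{\left(-10 \right)} U = 95 \left(- \frac{5}{2} + 2 \left(-10\right)^{2}\right) 10 = 95 \left(- \frac{5}{2} + 2 \cdot 100\right) 10 = 95 \left(- \frac{5}{2} + 200\right) 10 = 95 \cdot \frac{395}{2} \cdot 10 = \frac{37525}{2} \cdot 10 = 187625$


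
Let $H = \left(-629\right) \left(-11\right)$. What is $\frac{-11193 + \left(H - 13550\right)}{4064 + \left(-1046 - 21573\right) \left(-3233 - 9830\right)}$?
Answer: $- \frac{17824}{295476061} \approx -6.0323 \cdot 10^{-5}$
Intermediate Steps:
$H = 6919$
$\frac{-11193 + \left(H - 13550\right)}{4064 + \left(-1046 - 21573\right) \left(-3233 - 9830\right)} = \frac{-11193 + \left(6919 - 13550\right)}{4064 + \left(-1046 - 21573\right) \left(-3233 - 9830\right)} = \frac{-11193 + \left(6919 - 13550\right)}{4064 - -295471997} = \frac{-11193 - 6631}{4064 + 295471997} = - \frac{17824}{295476061}$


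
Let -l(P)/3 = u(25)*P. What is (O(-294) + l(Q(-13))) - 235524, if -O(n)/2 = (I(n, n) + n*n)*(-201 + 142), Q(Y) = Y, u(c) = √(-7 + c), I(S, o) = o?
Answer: 9929232 + 117*√2 ≈ 9.9294e+6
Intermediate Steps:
O(n) = 118*n + 118*n² (O(n) = -2*(n + n*n)*(-201 + 142) = -2*(n + n²)*(-59) = -2*(-59*n - 59*n²) = 118*n + 118*n²)
l(P) = -9*P*√2 (l(P) = -3*√(-7 + 25)*P = -3*√18*P = -3*3*√2*P = -9*P*√2)
(O(-294) + l(Q(-13))) - 235524 = (118*(-294)*(1 - 294) - 9*(-13)*√2) - 235524 = (118*(-294)*(-293) + 117*√2) - 235524 = (10164756 + 117*√2) - 235524 = 9929232 + 117*√2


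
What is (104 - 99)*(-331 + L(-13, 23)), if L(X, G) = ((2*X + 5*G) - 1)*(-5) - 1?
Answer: -3860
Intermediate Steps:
L(X, G) = 4 - 25*G - 10*X (L(X, G) = (-1 + 2*X + 5*G)*(-5) - 1 = (5 - 25*G - 10*X) - 1 = 4 - 25*G - 10*X)
(104 - 99)*(-331 + L(-13, 23)) = (104 - 99)*(-331 + (4 - 25*23 - 10*(-13))) = 5*(-331 + (4 - 575 + 130)) = 5*(-331 - 441) = 5*(-772) = -3860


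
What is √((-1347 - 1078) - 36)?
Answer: I*√2461 ≈ 49.608*I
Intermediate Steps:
√((-1347 - 1078) - 36) = √(-2425 - 36) = √(-2461) = I*√2461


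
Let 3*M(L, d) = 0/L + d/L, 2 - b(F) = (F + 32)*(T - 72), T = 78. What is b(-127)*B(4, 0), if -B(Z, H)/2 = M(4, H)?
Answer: 0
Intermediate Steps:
b(F) = -190 - 6*F (b(F) = 2 - (F + 32)*(78 - 72) = 2 - (32 + F)*6 = 2 - (192 + 6*F) = 2 + (-192 - 6*F) = -190 - 6*F)
M(L, d) = d/(3*L) (M(L, d) = (0/L + d/L)/3 = (0 + d/L)/3 = (d/L)/3 = d/(3*L))
B(Z, H) = -H/6 (B(Z, H) = -2*H/(3*4) = -H/6)
b(-127)*B(4, 0) = (-190 - 6*(-127))*(-⅙*0) = (-190 + 762)*0 = 572*0 = 0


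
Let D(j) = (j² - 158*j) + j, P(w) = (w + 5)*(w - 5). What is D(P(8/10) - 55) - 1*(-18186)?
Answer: 23089706/625 ≈ 36944.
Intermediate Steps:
P(w) = (-5 + w)*(5 + w) (P(w) = (5 + w)*(-5 + w) = (-5 + w)*(5 + w))
D(j) = j² - 157*j
D(P(8/10) - 55) - 1*(-18186) = ((-25 + (8/10)²) - 55)*(-157 + ((-25 + (8/10)²) - 55)) - 1*(-18186) = ((-25 + (8*(⅒))²) - 55)*(-157 + ((-25 + (8*(⅒))²) - 55)) + 18186 = ((-25 + (⅘)²) - 55)*(-157 + ((-25 + (⅘)²) - 55)) + 18186 = ((-25 + 16/25) - 55)*(-157 + ((-25 + 16/25) - 55)) + 18186 = (-609/25 - 55)*(-157 + (-609/25 - 55)) + 18186 = -1984*(-157 - 1984/25)/25 + 18186 = -1984/25*(-5909/25) + 18186 = 11723456/625 + 18186 = 23089706/625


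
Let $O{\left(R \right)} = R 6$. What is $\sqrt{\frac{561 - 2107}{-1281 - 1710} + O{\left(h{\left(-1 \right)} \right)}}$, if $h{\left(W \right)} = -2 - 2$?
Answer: $\frac{i \sqrt{210081858}}{2991} \approx 4.8459 i$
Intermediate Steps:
$h{\left(W \right)} = -4$
$O{\left(R \right)} = 6 R$
$\sqrt{\frac{561 - 2107}{-1281 - 1710} + O{\left(h{\left(-1 \right)} \right)}} = \sqrt{\frac{561 - 2107}{-1281 - 1710} + 6 \left(-4\right)} = \sqrt{- \frac{1546}{-2991} - 24} = \sqrt{\left(-1546\right) \left(- \frac{1}{2991}\right) - 24} = \sqrt{\frac{1546}{2991} - 24} = \sqrt{- \frac{70238}{2991}} = \frac{i \sqrt{210081858}}{2991}$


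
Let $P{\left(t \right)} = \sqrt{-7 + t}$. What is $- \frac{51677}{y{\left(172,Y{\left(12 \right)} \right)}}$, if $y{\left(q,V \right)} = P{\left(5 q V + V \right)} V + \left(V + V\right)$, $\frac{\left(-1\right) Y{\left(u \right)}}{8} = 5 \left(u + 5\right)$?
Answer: $\frac{51677}{199066940} - \frac{51677 i \sqrt{585487}}{398133880} \approx 0.0002596 - 0.099318 i$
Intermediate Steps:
$Y{\left(u \right)} = -200 - 40 u$ ($Y{\left(u \right)} = - 8 \cdot 5 \left(u + 5\right) = - 8 \cdot 5 \left(5 + u\right) = - 8 \left(25 + 5 u\right) = -200 - 40 u$)
$y{\left(q,V \right)} = 2 V + V \sqrt{-7 + V + 5 V q}$ ($y{\left(q,V \right)} = \sqrt{-7 + \left(5 q V + V\right)} V + \left(V + V\right) = \sqrt{-7 + \left(5 V q + V\right)} V + 2 V = \sqrt{-7 + \left(V + 5 V q\right)} V + 2 V = \sqrt{-7 + V + 5 V q} V + 2 V = V \sqrt{-7 + V + 5 V q} + 2 V = 2 V + V \sqrt{-7 + V + 5 V q}$)
$- \frac{51677}{y{\left(172,Y{\left(12 \right)} \right)}} = - \frac{51677}{\left(-200 - 480\right) \left(2 + \sqrt{-7 + \left(-200 - 480\right) \left(1 + 5 \cdot 172\right)}\right)} = - \frac{51677}{\left(-200 - 480\right) \left(2 + \sqrt{-7 + \left(-200 - 480\right) \left(1 + 860\right)}\right)} = - \frac{51677}{\left(-680\right) \left(2 + \sqrt{-7 - 585480}\right)} = - \frac{51677}{\left(-680\right) \left(2 + \sqrt{-585487}\right)} = - \frac{51677}{\left(-680\right) \left(2 + i \sqrt{585487}\right)} = - \frac{51677}{-1360 - 680 i \sqrt{585487}}$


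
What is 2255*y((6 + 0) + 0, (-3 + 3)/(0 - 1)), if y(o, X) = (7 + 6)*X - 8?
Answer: -18040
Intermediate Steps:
y(o, X) = -8 + 13*X (y(o, X) = 13*X - 8 = -8 + 13*X)
2255*y((6 + 0) + 0, (-3 + 3)/(0 - 1)) = 2255*(-8 + 13*((-3 + 3)/(0 - 1))) = 2255*(-8 + 13*(0/(-1))) = 2255*(-8 + 13*(0*(-1))) = 2255*(-8 + 13*0) = 2255*(-8 + 0) = 2255*(-8) = -18040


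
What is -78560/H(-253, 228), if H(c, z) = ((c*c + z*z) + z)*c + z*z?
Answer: 78560/29351929 ≈ 0.0026765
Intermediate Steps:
H(c, z) = z**2 + c*(z + c**2 + z**2) (H(c, z) = ((c**2 + z**2) + z)*c + z**2 = (z + c**2 + z**2)*c + z**2 = c*(z + c**2 + z**2) + z**2 = z**2 + c*(z + c**2 + z**2))
-78560/H(-253, 228) = -78560/((-253)**3 + 228**2 - 253*228 - 253*228**2) = -78560/(-16194277 + 51984 - 57684 - 253*51984) = -78560/(-16194277 + 51984 - 57684 - 13151952) = -78560/(-29351929) = -78560*(-1/29351929) = 78560/29351929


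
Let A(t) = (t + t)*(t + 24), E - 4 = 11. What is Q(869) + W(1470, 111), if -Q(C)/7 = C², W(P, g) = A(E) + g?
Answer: -5284846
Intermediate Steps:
E = 15 (E = 4 + 11 = 15)
A(t) = 2*t*(24 + t) (A(t) = (2*t)*(24 + t) = 2*t*(24 + t))
W(P, g) = 1170 + g (W(P, g) = 2*15*(24 + 15) + g = 2*15*39 + g = 1170 + g)
Q(C) = -7*C²
Q(869) + W(1470, 111) = -7*869² + (1170 + 111) = -7*755161 + 1281 = -5286127 + 1281 = -5284846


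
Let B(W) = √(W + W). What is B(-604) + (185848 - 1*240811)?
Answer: -54963 + 2*I*√302 ≈ -54963.0 + 34.756*I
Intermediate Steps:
B(W) = √2*√W (B(W) = √(2*W) = √2*√W)
B(-604) + (185848 - 1*240811) = √2*√(-604) + (185848 - 1*240811) = √2*(2*I*√151) + (185848 - 240811) = 2*I*√302 - 54963 = -54963 + 2*I*√302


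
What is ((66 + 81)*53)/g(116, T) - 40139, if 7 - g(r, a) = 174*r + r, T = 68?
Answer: -116364074/2899 ≈ -40139.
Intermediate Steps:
g(r, a) = 7 - 175*r (g(r, a) = 7 - (174*r + r) = 7 - 175*r)
((66 + 81)*53)/g(116, T) - 40139 = ((66 + 81)*53)/(7 - 175*116) - 40139 = (147*53)/(7 - 20300) - 40139 = 7791/(-20293) - 40139 = 7791*(-1/20293) - 40139 = -1113/2899 - 40139 = -116364074/2899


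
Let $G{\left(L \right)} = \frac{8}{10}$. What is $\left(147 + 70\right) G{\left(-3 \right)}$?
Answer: $\frac{868}{5} \approx 173.6$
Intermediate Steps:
$G{\left(L \right)} = \frac{4}{5}$ ($G{\left(L \right)} = 8 \cdot \frac{1}{10} = \frac{4}{5}$)
$\left(147 + 70\right) G{\left(-3 \right)} = \left(147 + 70\right) \frac{4}{5} = 217 \cdot \frac{4}{5} = \frac{868}{5}$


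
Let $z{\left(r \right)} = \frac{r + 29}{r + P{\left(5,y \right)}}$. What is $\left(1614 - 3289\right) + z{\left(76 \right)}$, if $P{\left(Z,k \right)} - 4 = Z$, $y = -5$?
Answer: $- \frac{28454}{17} \approx -1673.8$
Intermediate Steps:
$P{\left(Z,k \right)} = 4 + Z$
$z{\left(r \right)} = \frac{29 + r}{9 + r}$ ($z{\left(r \right)} = \frac{r + 29}{r + \left(4 + 5\right)} = \frac{29 + r}{r + 9} = \frac{29 + r}{9 + r}$)
$\left(1614 - 3289\right) + z{\left(76 \right)} = \left(1614 - 3289\right) + \frac{29 + 76}{9 + 76} = -1675 + \frac{1}{85} \cdot 105 = -1675 + \frac{21}{17} = - \frac{28454}{17}$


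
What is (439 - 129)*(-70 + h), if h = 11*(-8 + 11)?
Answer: -11470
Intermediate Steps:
h = 33 (h = 11*3 = 33)
(439 - 129)*(-70 + h) = (439 - 129)*(-70 + 33) = 310*(-37) = -11470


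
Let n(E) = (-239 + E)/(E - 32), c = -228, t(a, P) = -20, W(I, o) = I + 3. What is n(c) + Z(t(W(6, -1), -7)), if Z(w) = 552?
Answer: 143987/260 ≈ 553.80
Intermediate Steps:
W(I, o) = 3 + I
n(E) = (-239 + E)/(-32 + E)
n(c) + Z(t(W(6, -1), -7)) = (-239 - 228)/(-32 - 228) + 552 = -467/(-260) + 552 = -1/260*(-467) + 552 = 467/260 + 552 = 143987/260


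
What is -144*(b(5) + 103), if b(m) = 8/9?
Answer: -14960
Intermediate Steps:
b(m) = 8/9 (b(m) = 8*(⅑) = 8/9)
-144*(b(5) + 103) = -144*(8/9 + 103) = -144*935/9 = -14960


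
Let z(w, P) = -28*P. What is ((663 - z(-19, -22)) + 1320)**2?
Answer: 1868689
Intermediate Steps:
((663 - z(-19, -22)) + 1320)**2 = ((663 - (-28)*(-22)) + 1320)**2 = ((663 - 1*616) + 1320)**2 = ((663 - 616) + 1320)**2 = (47 + 1320)**2 = 1367**2 = 1868689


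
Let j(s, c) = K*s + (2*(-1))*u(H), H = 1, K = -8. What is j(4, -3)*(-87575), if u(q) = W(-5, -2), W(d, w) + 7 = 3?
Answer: 2101800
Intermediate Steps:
W(d, w) = -4 (W(d, w) = -7 + 3 = -4)
u(q) = -4
j(s, c) = 8 - 8*s (j(s, c) = -8*s + (2*(-1))*(-4) = -8*s - 2*(-4) = -8*s + 8 = 8 - 8*s)
j(4, -3)*(-87575) = (8 - 8*4)*(-87575) = (8 - 32)*(-87575) = -24*(-87575) = 2101800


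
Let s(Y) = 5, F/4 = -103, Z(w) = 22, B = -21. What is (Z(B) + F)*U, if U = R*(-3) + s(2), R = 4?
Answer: 2730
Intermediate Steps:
F = -412 (F = 4*(-103) = -412)
U = -7 (U = 4*(-3) + 5 = -12 + 5 = -7)
(Z(B) + F)*U = (22 - 412)*(-7) = -390*(-7) = 2730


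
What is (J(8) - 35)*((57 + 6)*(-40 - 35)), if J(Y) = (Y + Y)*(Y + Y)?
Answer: -1044225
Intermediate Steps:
J(Y) = 4*Y² (J(Y) = (2*Y)*(2*Y) = 4*Y²)
(J(8) - 35)*((57 + 6)*(-40 - 35)) = (4*8² - 35)*((57 + 6)*(-40 - 35)) = (4*64 - 35)*(63*(-75)) = (256 - 35)*(-4725) = 221*(-4725) = -1044225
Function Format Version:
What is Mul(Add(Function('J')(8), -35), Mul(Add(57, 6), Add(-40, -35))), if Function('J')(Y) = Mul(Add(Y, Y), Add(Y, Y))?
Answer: -1044225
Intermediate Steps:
Function('J')(Y) = Mul(4, Pow(Y, 2)) (Function('J')(Y) = Mul(Mul(2, Y), Mul(2, Y)) = Mul(4, Pow(Y, 2)))
Mul(Add(Function('J')(8), -35), Mul(Add(57, 6), Add(-40, -35))) = Mul(Add(Mul(4, Pow(8, 2)), -35), Mul(Add(57, 6), Add(-40, -35))) = Mul(Add(Mul(4, 64), -35), Mul(63, -75)) = Mul(Add(256, -35), -4725) = Mul(221, -4725) = -1044225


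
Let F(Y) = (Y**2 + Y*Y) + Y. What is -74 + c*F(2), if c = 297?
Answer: 2896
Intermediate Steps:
F(Y) = Y + 2*Y**2 (F(Y) = (Y**2 + Y**2) + Y = 2*Y**2 + Y = Y + 2*Y**2)
-74 + c*F(2) = -74 + 297*(2*(1 + 2*2)) = -74 + 297*(2*(1 + 4)) = -74 + 297*(2*5) = -74 + 297*10 = -74 + 2970 = 2896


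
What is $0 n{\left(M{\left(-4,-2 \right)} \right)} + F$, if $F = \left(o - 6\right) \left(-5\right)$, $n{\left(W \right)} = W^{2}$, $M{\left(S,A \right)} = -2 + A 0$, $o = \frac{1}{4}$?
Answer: $\frac{115}{4} \approx 28.75$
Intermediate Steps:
$o = \frac{1}{4} \approx 0.25$
$M{\left(S,A \right)} = -2$ ($M{\left(S,A \right)} = -2 + 0 = -2$)
$F = \frac{115}{4}$ ($F = \left(\frac{1}{4} - 6\right) \left(-5\right) = \left(- \frac{23}{4}\right) \left(-5\right) = \frac{115}{4} \approx 28.75$)
$0 n{\left(M{\left(-4,-2 \right)} \right)} + F = 0 \left(-2\right)^{2} + \frac{115}{4} = 0 \cdot 4 + \frac{115}{4} = 0 + \frac{115}{4} = \frac{115}{4}$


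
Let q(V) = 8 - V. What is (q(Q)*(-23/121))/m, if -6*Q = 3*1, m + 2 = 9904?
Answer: -391/2396284 ≈ -0.00016317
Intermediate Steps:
m = 9902 (m = -2 + 9904 = 9902)
Q = -1/2 ≈ -0.50000
(q(Q)*(-23/121))/m = ((8 - 1*(-1/2))*(-23/121))/9902 = ((8 + 1/2)*(-23*1/121))*(1/9902) = ((17/2)*(-23/121))*(1/9902) = -391/242*1/9902 = -391/2396284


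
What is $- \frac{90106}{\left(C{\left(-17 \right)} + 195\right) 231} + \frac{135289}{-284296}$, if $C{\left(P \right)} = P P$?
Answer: $- \frac{10185656683}{7946357496} \approx -1.2818$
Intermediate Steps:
$C{\left(P \right)} = P^{2}$
$- \frac{90106}{\left(C{\left(-17 \right)} + 195\right) 231} + \frac{135289}{-284296} = - \frac{90106}{\left(\left(-17\right)^{2} + 195\right) 231} + \frac{135289}{-284296} = - \frac{90106}{\left(289 + 195\right) 231} + 135289 \left(- \frac{1}{284296}\right) = - \frac{90106}{484 \cdot 231} - \frac{135289}{284296} = - \frac{90106}{111804} - \frac{135289}{284296} = \left(-90106\right) \frac{1}{111804} - \frac{135289}{284296} = - \frac{45053}{55902} - \frac{135289}{284296} = - \frac{10185656683}{7946357496}$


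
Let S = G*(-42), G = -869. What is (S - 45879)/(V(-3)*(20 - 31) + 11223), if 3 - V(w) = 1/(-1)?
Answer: -9381/11179 ≈ -0.83916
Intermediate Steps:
V(w) = 4 (V(w) = 3 - 1/(-1) = 3 - 1*(-1) = 3 + 1 = 4)
S = 36498 (S = -869*(-42) = 36498)
(S - 45879)/(V(-3)*(20 - 31) + 11223) = (36498 - 45879)/(4*(20 - 31) + 11223) = -9381/(4*(-11) + 11223) = -9381/(-44 + 11223) = -9381/11179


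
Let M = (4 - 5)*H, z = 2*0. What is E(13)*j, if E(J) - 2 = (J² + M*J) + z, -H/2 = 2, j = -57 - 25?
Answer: -18286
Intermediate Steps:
j = -82
H = -4 (H = -2*2 = -4)
z = 0
M = 4 (M = (4 - 5)*(-4) = -1*(-4) = 4)
E(J) = 2 + J² + 4*J (E(J) = 2 + ((J² + 4*J) + 0) = 2 + (J² + 4*J) = 2 + J² + 4*J)
E(13)*j = (2 + 13² + 4*13)*(-82) = (2 + 169 + 52)*(-82) = 223*(-82) = -18286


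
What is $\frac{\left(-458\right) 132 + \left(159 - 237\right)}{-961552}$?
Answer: $\frac{1593}{25304} \approx 0.062954$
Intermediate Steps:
$\frac{\left(-458\right) 132 + \left(159 - 237\right)}{-961552} = \left(-60456 + \left(159 - 237\right)\right) \left(- \frac{1}{961552}\right) = \left(-60456 - 78\right) \left(- \frac{1}{961552}\right) = \left(-60534\right) \left(- \frac{1}{961552}\right) = \frac{1593}{25304}$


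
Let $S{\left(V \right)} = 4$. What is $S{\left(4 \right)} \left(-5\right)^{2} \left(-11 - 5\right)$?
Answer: $-1600$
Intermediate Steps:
$S{\left(4 \right)} \left(-5\right)^{2} \left(-11 - 5\right) = 4 \left(-5\right)^{2} \left(-11 - 5\right) = 4 \cdot 25 \left(-16\right) = 4 \left(-400\right) = -1600$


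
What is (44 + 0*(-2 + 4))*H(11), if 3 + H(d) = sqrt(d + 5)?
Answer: 44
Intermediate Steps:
H(d) = -3 + sqrt(5 + d) (H(d) = -3 + sqrt(d + 5) = -3 + sqrt(5 + d))
(44 + 0*(-2 + 4))*H(11) = (44 + 0*(-2 + 4))*(-3 + sqrt(5 + 11)) = (44 + 0*2)*(-3 + sqrt(16)) = (44 + 0)*(-3 + 4) = 44*1 = 44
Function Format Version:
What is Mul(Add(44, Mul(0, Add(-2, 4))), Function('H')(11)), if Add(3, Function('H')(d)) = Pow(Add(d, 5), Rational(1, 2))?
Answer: 44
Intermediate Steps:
Function('H')(d) = Add(-3, Pow(Add(5, d), Rational(1, 2))) (Function('H')(d) = Add(-3, Pow(Add(d, 5), Rational(1, 2))) = Add(-3, Pow(Add(5, d), Rational(1, 2))))
Mul(Add(44, Mul(0, Add(-2, 4))), Function('H')(11)) = Mul(Add(44, Mul(0, Add(-2, 4))), Add(-3, Pow(Add(5, 11), Rational(1, 2)))) = Mul(Add(44, Mul(0, 2)), Add(-3, Pow(16, Rational(1, 2)))) = Mul(Add(44, 0), Add(-3, 4)) = Mul(44, 1) = 44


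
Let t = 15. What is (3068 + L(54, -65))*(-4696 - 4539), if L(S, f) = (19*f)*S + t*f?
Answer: 596553295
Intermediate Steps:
L(S, f) = 15*f + 19*S*f (L(S, f) = (19*f)*S + 15*f = 19*S*f + 15*f = 15*f + 19*S*f)
(3068 + L(54, -65))*(-4696 - 4539) = (3068 - 65*(15 + 19*54))*(-4696 - 4539) = (3068 - 65*(15 + 1026))*(-9235) = (3068 - 65*1041)*(-9235) = (3068 - 67665)*(-9235) = -64597*(-9235) = 596553295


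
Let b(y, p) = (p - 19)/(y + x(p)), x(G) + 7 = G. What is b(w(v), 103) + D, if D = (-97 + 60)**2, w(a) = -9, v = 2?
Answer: 39729/29 ≈ 1370.0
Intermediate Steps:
x(G) = -7 + G
D = 1369 (D = (-37)**2 = 1369)
b(y, p) = (-19 + p)/(-7 + p + y) (b(y, p) = (p - 19)/(y + (-7 + p)) = (-19 + p)/(-7 + p + y))
b(w(v), 103) + D = (-19 + 103)/(-7 + 103 - 9) + 1369 = 84/87 + 1369 = (1/87)*84 + 1369 = 28/29 + 1369 = 39729/29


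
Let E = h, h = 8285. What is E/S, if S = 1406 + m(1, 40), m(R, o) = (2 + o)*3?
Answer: 8285/1532 ≈ 5.4080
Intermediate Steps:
E = 8285
m(R, o) = 6 + 3*o
S = 1532 (S = 1406 + (6 + 3*40) = 1406 + (6 + 120) = 1406 + 126 = 1532)
E/S = 8285/1532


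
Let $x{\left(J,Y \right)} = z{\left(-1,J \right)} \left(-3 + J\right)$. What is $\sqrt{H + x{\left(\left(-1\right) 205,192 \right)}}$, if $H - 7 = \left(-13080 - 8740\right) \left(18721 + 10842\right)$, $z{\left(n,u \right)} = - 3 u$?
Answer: $i \sqrt{645192573} \approx 25401.0 i$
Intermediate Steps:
$x{\left(J,Y \right)} = - 3 J \left(-3 + J\right)$
$H = -645064653$ ($H = 7 + \left(-13080 - 8740\right) \left(18721 + 10842\right) = 7 - 645064660 = -645064653$)
$\sqrt{H + x{\left(\left(-1\right) 205,192 \right)}} = \sqrt{-645064653 + 3 \left(\left(-1\right) 205\right) \left(3 - \left(-1\right) 205\right)} = \sqrt{-645064653 + 3 \left(-205\right) \left(3 - -205\right)} = \sqrt{-645064653 + 3 \left(-205\right) \left(3 + 205\right)} = \sqrt{-645064653 + 3 \left(-205\right) 208} = \sqrt{-645064653 - 127920} = \sqrt{-645192573} = i \sqrt{645192573}$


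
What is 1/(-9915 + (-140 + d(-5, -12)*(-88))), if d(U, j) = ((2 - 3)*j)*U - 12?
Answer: -1/3719 ≈ -0.00026889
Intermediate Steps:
d(U, j) = -12 - U*j (d(U, j) = (-j)*U - 12 = -U*j - 12 = -12 - U*j)
1/(-9915 + (-140 + d(-5, -12)*(-88))) = 1/(-9915 + (-140 + (-12 - 1*(-5)*(-12))*(-88))) = 1/(-9915 + (-140 + (-12 - 60)*(-88))) = 1/(-9915 + (-140 - 72*(-88))) = 1/(-9915 + (-140 + 6336)) = 1/(-9915 + 6196) = 1/(-3719) = -1/3719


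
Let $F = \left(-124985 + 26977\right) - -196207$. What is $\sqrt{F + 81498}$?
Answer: $\sqrt{179697} \approx 423.91$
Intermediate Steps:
$F = 98199$ ($F = -98008 + 196207 = 98199$)
$\sqrt{F + 81498} = \sqrt{98199 + 81498} = \sqrt{179697}$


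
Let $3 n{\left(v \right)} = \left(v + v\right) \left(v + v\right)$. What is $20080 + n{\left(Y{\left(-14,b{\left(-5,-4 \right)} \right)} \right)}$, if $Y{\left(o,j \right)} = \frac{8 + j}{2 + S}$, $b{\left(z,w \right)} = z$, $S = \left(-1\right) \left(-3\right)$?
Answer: $\frac{502012}{25} \approx 20080.0$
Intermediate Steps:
$S = 3$
$Y{\left(o,j \right)} = \frac{8}{5} + \frac{j}{5}$ ($Y{\left(o,j \right)} = \frac{8 + j}{2 + 3} = \frac{8 + j}{5} = \left(8 + j\right) \frac{1}{5} = \frac{8}{5} + \frac{j}{5}$)
$n{\left(v \right)} = \frac{4 v^{2}}{3}$ ($n{\left(v \right)} = \frac{\left(v + v\right) \left(v + v\right)}{3} = \frac{2 v 2 v}{3} = \frac{4 v^{2}}{3}$)
$20080 + n{\left(Y{\left(-14,b{\left(-5,-4 \right)} \right)} \right)} = 20080 + \frac{4 \left(\frac{8}{5} + \frac{1}{5} \left(-5\right)\right)^{2}}{3} = 20080 + \frac{4 \left(\frac{8}{5} - 1\right)^{2}}{3} = 20080 + \frac{4 \left(\frac{3}{5}\right)^{2}}{3} = 20080 + \frac{4}{3} \cdot \frac{9}{25} = 20080 + \frac{12}{25} = \frac{502012}{25}$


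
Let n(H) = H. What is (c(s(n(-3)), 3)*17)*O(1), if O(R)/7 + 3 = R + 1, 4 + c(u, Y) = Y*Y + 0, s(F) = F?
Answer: -595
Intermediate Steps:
c(u, Y) = -4 + Y² (c(u, Y) = -4 + (Y*Y + 0) = -4 + (Y² + 0) = -4 + Y²)
O(R) = -14 + 7*R (O(R) = -21 + 7*(R + 1) = -21 + 7*(1 + R) = -21 + (7 + 7*R) = -14 + 7*R)
(c(s(n(-3)), 3)*17)*O(1) = ((-4 + 3²)*17)*(-14 + 7*1) = ((-4 + 9)*17)*(-14 + 7) = (5*17)*(-7) = 85*(-7) = -595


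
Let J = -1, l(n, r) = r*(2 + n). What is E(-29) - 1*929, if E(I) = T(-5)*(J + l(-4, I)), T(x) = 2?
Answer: -815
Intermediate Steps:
E(I) = -2 - 4*I (E(I) = 2*(-1 + I*(2 - 4)) = 2*(-1 + I*(-2)) = 2*(-1 - 2*I) = -2 - 4*I)
E(-29) - 1*929 = (-2 - 4*(-29)) - 1*929 = (-2 + 116) - 929 = 114 - 929 = -815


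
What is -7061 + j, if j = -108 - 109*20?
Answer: -9349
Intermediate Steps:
j = -2288 (j = -108 - 2180 = -2288)
-7061 + j = -7061 - 2288 = -9349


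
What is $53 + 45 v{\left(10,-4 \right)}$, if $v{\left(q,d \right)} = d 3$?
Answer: $-487$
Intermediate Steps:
$v{\left(q,d \right)} = 3 d$
$53 + 45 v{\left(10,-4 \right)} = 53 + 45 \cdot 3 \left(-4\right) = 53 + 45 \left(-12\right) = 53 - 540 = -487$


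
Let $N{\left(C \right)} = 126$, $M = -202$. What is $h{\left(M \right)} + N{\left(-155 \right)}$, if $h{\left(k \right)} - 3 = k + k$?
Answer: $-275$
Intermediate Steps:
$h{\left(k \right)} = 3 + 2 k$ ($h{\left(k \right)} = 3 + \left(k + k\right) = 3 + 2 k$)
$h{\left(M \right)} + N{\left(-155 \right)} = \left(3 + 2 \left(-202\right)\right) + 126 = \left(3 - 404\right) + 126 = -401 + 126 = -275$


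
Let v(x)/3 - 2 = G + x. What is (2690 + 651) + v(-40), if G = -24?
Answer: 3155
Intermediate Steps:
v(x) = -66 + 3*x (v(x) = 6 + 3*(-24 + x) = 6 + (-72 + 3*x) = -66 + 3*x)
(2690 + 651) + v(-40) = (2690 + 651) + (-66 + 3*(-40)) = 3341 + (-66 - 120) = 3341 - 186 = 3155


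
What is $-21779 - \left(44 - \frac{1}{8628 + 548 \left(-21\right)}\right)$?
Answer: $- \frac{62850241}{2880} \approx -21823.0$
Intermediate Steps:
$-21779 - \left(44 - \frac{1}{8628 + 548 \left(-21\right)}\right) = -21779 - \left(44 - \frac{1}{8628 - 11508}\right) = -21779 - \left(44 - \frac{1}{-2880}\right) = -21779 - \frac{126721}{2880} = - \frac{62850241}{2880}$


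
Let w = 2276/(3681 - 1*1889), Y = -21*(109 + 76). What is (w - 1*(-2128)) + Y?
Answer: -786567/448 ≈ -1755.7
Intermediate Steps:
Y = -3885 (Y = -21*185 = -3885)
w = 569/448 (w = 2276/(3681 - 1889) = 2276/1792 = 2276*(1/1792) = 569/448 ≈ 1.2701)
(w - 1*(-2128)) + Y = (569/448 - 1*(-2128)) - 3885 = (569/448 + 2128) - 3885 = 953913/448 - 3885 = -786567/448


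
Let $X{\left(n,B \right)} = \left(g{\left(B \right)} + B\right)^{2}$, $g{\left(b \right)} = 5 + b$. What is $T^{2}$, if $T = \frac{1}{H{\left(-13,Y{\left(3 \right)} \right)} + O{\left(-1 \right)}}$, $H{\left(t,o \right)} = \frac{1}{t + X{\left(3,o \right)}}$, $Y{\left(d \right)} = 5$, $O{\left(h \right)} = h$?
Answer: $\frac{44944}{44521} \approx 1.0095$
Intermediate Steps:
$X{\left(n,B \right)} = \left(5 + 2 B\right)^{2}$ ($X{\left(n,B \right)} = \left(\left(5 + B\right) + B\right)^{2} = \left(5 + 2 B\right)^{2}$)
$H{\left(t,o \right)} = \frac{1}{t + \left(5 + 2 o\right)^{2}}$
$T = - \frac{212}{211}$ ($T = \frac{1}{\frac{1}{-13 + \left(5 + 2 \cdot 5\right)^{2}} - 1} = \frac{1}{\frac{1}{-13 + \left(5 + 10\right)^{2}} - 1} = \frac{1}{\frac{1}{-13 + 15^{2}} - 1} = \frac{1}{\frac{1}{-13 + 225} - 1} = \frac{1}{\frac{1}{212} - 1} = \frac{1}{- \frac{211}{212}} = - \frac{212}{211} \approx -1.0047$)
$T^{2} = \left(- \frac{212}{211}\right)^{2} = \frac{44944}{44521}$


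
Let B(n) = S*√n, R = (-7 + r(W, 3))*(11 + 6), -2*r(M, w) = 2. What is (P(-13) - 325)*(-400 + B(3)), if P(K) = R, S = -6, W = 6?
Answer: 184400 + 2766*√3 ≈ 1.8919e+5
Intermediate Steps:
r(M, w) = -1 (r(M, w) = -½*2 = -1)
R = -136 (R = (-7 - 1)*(11 + 6) = -8*17 = -136)
B(n) = -6*√n
P(K) = -136
(P(-13) - 325)*(-400 + B(3)) = (-136 - 325)*(-400 - 6*√3) = -461*(-400 - 6*√3) = 184400 + 2766*√3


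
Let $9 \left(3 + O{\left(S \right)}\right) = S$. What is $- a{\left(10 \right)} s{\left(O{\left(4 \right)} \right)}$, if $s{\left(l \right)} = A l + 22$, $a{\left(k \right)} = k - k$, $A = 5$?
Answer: $0$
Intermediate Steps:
$O{\left(S \right)} = -3 + \frac{S}{9}$
$a{\left(k \right)} = 0$
$s{\left(l \right)} = 22 + 5 l$ ($s{\left(l \right)} = 5 l + 22 = 22 + 5 l$)
$- a{\left(10 \right)} s{\left(O{\left(4 \right)} \right)} = - 0 \left(22 + 5 \left(-3 + \frac{1}{9} \cdot 4\right)\right) = - 0 \left(22 + 5 \left(-3 + \frac{4}{9}\right)\right) = - 0 \left(22 + 5 \left(- \frac{23}{9}\right)\right) = - 0 \left(22 - \frac{115}{9}\right) = - \frac{0 \cdot 83}{9} = \left(-1\right) 0 = 0$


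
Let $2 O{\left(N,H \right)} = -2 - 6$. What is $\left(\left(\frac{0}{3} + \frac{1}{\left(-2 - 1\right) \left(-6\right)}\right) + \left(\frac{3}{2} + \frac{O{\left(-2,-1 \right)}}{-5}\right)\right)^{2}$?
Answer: $\frac{11236}{2025} \approx 5.5486$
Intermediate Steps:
$O{\left(N,H \right)} = -4$ ($O{\left(N,H \right)} = \frac{-2 - 6}{2} = \frac{1}{2} \left(-8\right) = -4$)
$\left(\left(\frac{0}{3} + \frac{1}{\left(-2 - 1\right) \left(-6\right)}\right) + \left(\frac{3}{2} + \frac{O{\left(-2,-1 \right)}}{-5}\right)\right)^{2} = \left(\left(\frac{0}{3} + \frac{1}{\left(-2 - 1\right) \left(-6\right)}\right) + \left(\frac{3}{2} - \frac{4}{-5}\right)\right)^{2} = \left(\left(0 \cdot \frac{1}{3} + \frac{1}{-3} \left(- \frac{1}{6}\right)\right) + \left(3 \cdot \frac{1}{2} - - \frac{4}{5}\right)\right)^{2} = \left(\left(0 - - \frac{1}{18}\right) + \left(\frac{3}{2} + \frac{4}{5}\right)\right)^{2} = \left(\left(0 + \frac{1}{18}\right) + \frac{23}{10}\right)^{2} = \left(\frac{1}{18} + \frac{23}{10}\right)^{2} = \left(\frac{106}{45}\right)^{2} = \frac{11236}{2025}$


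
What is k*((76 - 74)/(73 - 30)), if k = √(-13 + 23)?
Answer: 2*√10/43 ≈ 0.14708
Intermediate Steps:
k = √10 ≈ 3.1623
k*((76 - 74)/(73 - 30)) = √10*((76 - 74)/(73 - 30)) = √10*(2/43) = 2*√10/43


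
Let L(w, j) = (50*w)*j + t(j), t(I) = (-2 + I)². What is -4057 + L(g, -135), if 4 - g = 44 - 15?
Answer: 183462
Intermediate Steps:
g = -25 (g = 4 - (44 - 15) = 4 - 1*29 = 4 - 29 = -25)
L(w, j) = (-2 + j)² + 50*j*w (L(w, j) = (50*w)*j + (-2 + j)² = 50*j*w + (-2 + j)² = (-2 + j)² + 50*j*w)
-4057 + L(g, -135) = -4057 + ((-2 - 135)² + 50*(-135)*(-25)) = -4057 + ((-137)² + 168750) = -4057 + (18769 + 168750) = -4057 + 187519 = 183462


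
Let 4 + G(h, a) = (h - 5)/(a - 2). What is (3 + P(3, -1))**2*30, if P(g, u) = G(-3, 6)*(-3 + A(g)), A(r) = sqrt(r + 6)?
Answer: 270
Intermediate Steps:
G(h, a) = -4 + (-5 + h)/(-2 + a) (G(h, a) = -4 + (h - 5)/(a - 2) = -4 + (-5 + h)/(-2 + a))
A(r) = sqrt(6 + r)
P(g, u) = 18 - 6*sqrt(6 + g) (P(g, u) = ((3 - 3 - 4*6)/(-2 + 6))*(-3 + sqrt(6 + g)) = ((3 - 3 - 24)/4)*(-3 + sqrt(6 + g)) = ((1/4)*(-24))*(-3 + sqrt(6 + g)) = -6*(-3 + sqrt(6 + g)) = 18 - 6*sqrt(6 + g))
(3 + P(3, -1))**2*30 = (3 + (18 - 6*sqrt(6 + 3)))**2*30 = (3 + (18 - 6*sqrt(9)))**2*30 = (3 + (18 - 6*3))**2*30 = (3 + (18 - 18))**2*30 = (3 + 0)**2*30 = 3**2*30 = 9*30 = 270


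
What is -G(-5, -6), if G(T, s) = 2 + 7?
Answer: -9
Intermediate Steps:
G(T, s) = 9
-G(-5, -6) = -1*9 = -9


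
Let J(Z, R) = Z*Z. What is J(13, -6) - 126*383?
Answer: -48089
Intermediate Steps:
J(Z, R) = Z**2
J(13, -6) - 126*383 = 13**2 - 126*383 = 169 - 48258 = -48089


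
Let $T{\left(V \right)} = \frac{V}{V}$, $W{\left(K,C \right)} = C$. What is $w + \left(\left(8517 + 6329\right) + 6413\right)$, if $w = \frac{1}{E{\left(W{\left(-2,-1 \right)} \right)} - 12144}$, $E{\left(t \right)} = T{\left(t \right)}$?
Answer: $\frac{258148036}{12143} \approx 21259.0$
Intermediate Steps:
$T{\left(V \right)} = 1$
$E{\left(t \right)} = 1$
$w = - \frac{1}{12143}$ ($w = \frac{1}{1 - 12144} = \frac{1}{-12143} = - \frac{1}{12143} \approx -8.2352 \cdot 10^{-5}$)
$w + \left(\left(8517 + 6329\right) + 6413\right) = - \frac{1}{12143} + \left(\left(8517 + 6329\right) + 6413\right) = - \frac{1}{12143} + \left(14846 + 6413\right) = - \frac{1}{12143} + 21259 = \frac{258148036}{12143}$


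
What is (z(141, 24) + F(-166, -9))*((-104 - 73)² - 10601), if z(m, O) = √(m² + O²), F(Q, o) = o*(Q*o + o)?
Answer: -277029720 + 62184*√2273 ≈ -2.7406e+8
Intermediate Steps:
F(Q, o) = o*(o + Q*o)
z(m, O) = √(O² + m²)
(z(141, 24) + F(-166, -9))*((-104 - 73)² - 10601) = (√(24² + 141²) + (-9)²*(1 - 166))*((-104 - 73)² - 10601) = (√(576 + 19881) + 81*(-165))*((-177)² - 10601) = (√20457 - 13365)*(31329 - 10601) = (3*√2273 - 13365)*20728 = (-13365 + 3*√2273)*20728 = -277029720 + 62184*√2273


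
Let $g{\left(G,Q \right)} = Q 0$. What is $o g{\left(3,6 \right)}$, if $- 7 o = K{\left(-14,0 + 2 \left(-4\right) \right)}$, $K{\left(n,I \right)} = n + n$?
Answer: $0$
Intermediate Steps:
$g{\left(G,Q \right)} = 0$
$K{\left(n,I \right)} = 2 n$
$o = 4$ ($o = - \frac{2 \left(-14\right)}{7} = \left(- \frac{1}{7}\right) \left(-28\right) = 4$)
$o g{\left(3,6 \right)} = 4 \cdot 0 = 0$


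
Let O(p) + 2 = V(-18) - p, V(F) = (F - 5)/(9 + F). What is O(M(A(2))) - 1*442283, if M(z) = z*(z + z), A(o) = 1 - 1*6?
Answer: -3980992/9 ≈ -4.4233e+5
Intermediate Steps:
V(F) = (-5 + F)/(9 + F)
A(o) = -5 (A(o) = 1 - 6 = -5)
M(z) = 2*z² (M(z) = z*(2*z) = 2*z²)
O(p) = 5/9 - p (O(p) = -2 + ((-5 - 18)/(9 - 18) - p) = -2 + (-23/(-9) - p) = -2 + (-⅑*(-23) - p) = -2 + (23/9 - p) = 5/9 - p)
O(M(A(2))) - 1*442283 = (5/9 - 2*(-5)²) - 1*442283 = (5/9 - 2*25) - 442283 = (5/9 - 1*50) - 442283 = (5/9 - 50) - 442283 = -445/9 - 442283 = -3980992/9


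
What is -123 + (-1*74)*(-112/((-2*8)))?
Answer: -641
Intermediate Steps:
-123 + (-1*74)*(-112/((-2*8))) = -123 - (-8288)/(-16) = -123 - (-8288)*(-1)/16 = -123 - 74*7 = -123 - 518 = -641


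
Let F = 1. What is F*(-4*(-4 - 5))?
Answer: 36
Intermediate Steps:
F*(-4*(-4 - 5)) = 1*(-4*(-4 - 5)) = 1*(-4*(-9)) = 1*36 = 36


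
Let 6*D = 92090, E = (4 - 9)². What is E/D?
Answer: 15/9209 ≈ 0.0016288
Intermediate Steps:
E = 25 (E = (-5)² = 25)
D = 46045/3 (D = (⅙)*92090 = 46045/3 ≈ 15348.)
E/D = 25/(46045/3) = 25*(3/46045) = 15/9209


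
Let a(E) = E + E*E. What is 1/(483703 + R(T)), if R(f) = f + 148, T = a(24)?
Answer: 1/484451 ≈ 2.0642e-6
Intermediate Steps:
a(E) = E + E²
T = 600 (T = 24*(1 + 24) = 24*25 = 600)
R(f) = 148 + f
1/(483703 + R(T)) = 1/(483703 + (148 + 600)) = 1/(483703 + 748) = 1/484451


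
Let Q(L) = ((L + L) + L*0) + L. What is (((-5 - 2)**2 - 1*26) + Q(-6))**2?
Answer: 25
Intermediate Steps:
Q(L) = 3*L (Q(L) = (2*L + 0) + L = 2*L + L = 3*L)
(((-5 - 2)**2 - 1*26) + Q(-6))**2 = (((-5 - 2)**2 - 1*26) + 3*(-6))**2 = (((-7)**2 - 26) - 18)**2 = ((49 - 26) - 18)**2 = (23 - 18)**2 = 5**2 = 25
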